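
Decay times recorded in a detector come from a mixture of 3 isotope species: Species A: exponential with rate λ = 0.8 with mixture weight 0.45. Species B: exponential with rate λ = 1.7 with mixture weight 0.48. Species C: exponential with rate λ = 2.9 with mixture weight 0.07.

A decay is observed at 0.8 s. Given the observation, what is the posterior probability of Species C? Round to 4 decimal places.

0.0476

P(component k | x) = π_k·f_k(x) / marginal(x), where marginal(x) = Σ_j π_j·f_j(x).
Exponential densities:
  p_A = 0.8·e^(−0.8·0.8) = 0.8·e^(−0.6400) = 0.421834
  p_B = 1.7·e^(−1.7·0.8) = 1.7·e^(−1.3600) = 0.436323
  p_C = 2.9·e^(−2.9·0.8) = 2.9·e^(−2.3200) = 0.284993
Weight by the priors:
  π_A·p_A = 0.45 × 0.421834 = 0.189825
  π_B·p_B = 0.48 × 0.436323 = 0.209435
  π_C·p_C = 0.07 × 0.284993 = 0.0199495
Evidence: 0.189825 + 0.209435 + 0.0199495 = 0.41921
So the posterior for Species C is 0.0199495 / 0.41921 ≈ 0.0476.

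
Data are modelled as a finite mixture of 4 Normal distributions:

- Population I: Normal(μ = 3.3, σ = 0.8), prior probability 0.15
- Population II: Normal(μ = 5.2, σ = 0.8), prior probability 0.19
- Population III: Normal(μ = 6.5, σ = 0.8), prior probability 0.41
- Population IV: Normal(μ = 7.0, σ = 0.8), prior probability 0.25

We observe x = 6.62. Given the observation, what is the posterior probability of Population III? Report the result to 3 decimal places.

0.607

Apply Bayes' rule: the posterior for each component is proportional to its prior times its likelihood at x.
Evaluate each component's likelihood at the observed value:
  L_I = 9.07824e-05
  L_II = 0.103198
  L_III = 0.493099
  L_IV = 0.445478
Prior × likelihood for each component:
  π_I·L_I = 0.15 × 9.07824e-05 = 1.36174e-05
  π_II·L_II = 0.19 × 0.103198 = 0.0196076
  π_III·L_III = 0.41 × 0.493099 = 0.202171
  π_IV·L_IV = 0.25 × 0.445478 = 0.111369
Marginal: 1.36174e-05 + 0.0196076 + 0.202171 + 0.111369 = 0.333161
So the posterior for Population III is 0.202171 / 0.333161 ≈ 0.607.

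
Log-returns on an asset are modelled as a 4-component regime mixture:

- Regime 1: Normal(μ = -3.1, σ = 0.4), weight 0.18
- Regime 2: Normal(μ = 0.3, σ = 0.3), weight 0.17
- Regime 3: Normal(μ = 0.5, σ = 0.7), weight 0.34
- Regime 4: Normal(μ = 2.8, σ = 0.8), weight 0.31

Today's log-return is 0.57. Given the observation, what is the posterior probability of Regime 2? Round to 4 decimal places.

0.4348

Posterior ∝ prior × likelihood, so P(k | x) ∝ π_k f_k(x); normalise over all components.
Evaluate each component's likelihood at the observed value:
  f_1 = (1/(0.4·√(2π)))·exp(−(0.57−-3.1)²/(2·0.4²)) = 0.997356·exp(-42.09031) = 5.23914e-19
  f_2 = (1/(0.3·√(2π)))·exp(−(0.57−0.3)²/(2·0.3²)) = 1.329808·exp(-0.40500) = 0.886951
  f_3 = (1/(0.7·√(2π)))·exp(−(0.57−0.5)²/(2·0.7²)) = 0.569918·exp(-0.00500) = 0.567075
  f_4 = (1/(0.8·√(2π)))·exp(−(0.57−2.8)²/(2·0.8²)) = 0.498678·exp(-3.88508) = 0.0102459
Weight by the priors:
  π_1·f_1 = 0.18 × 5.23914e-19 = 9.43044e-20
  π_2·f_2 = 0.17 × 0.886951 = 0.150782
  π_3·f_3 = 0.34 × 0.567075 = 0.192806
  π_4·f_4 = 0.31 × 0.0102459 = 0.00317624
Denominator: 9.43044e-20 + 0.150782 + 0.192806 + 0.00317624 = 0.346763
P(Regime 2 | 0.57) = 0.150782 / 0.346763 ≈ 0.4348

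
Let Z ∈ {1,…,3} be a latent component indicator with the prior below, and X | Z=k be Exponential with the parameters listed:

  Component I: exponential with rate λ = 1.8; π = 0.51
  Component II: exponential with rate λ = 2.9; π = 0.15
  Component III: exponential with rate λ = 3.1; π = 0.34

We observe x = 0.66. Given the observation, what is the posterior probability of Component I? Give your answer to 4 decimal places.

0.5827

Posterior ∝ prior × likelihood, so P(k | x) ∝ π_k f_k(x); normalise over all components.
Evaluate each component's likelihood at the observed value:
  f_I = 1.8·e^(−1.8·0.66) = 1.8·e^(−1.1880) = 0.548695
  f_II = 2.9·e^(−2.9·0.66) = 2.9·e^(−1.9140) = 0.427719
  f_III = 3.1·e^(−3.1·0.66) = 3.1·e^(−2.0460) = 0.400678
Prior × likelihood for each component:
  π_I·f_I = 0.51 × 0.548695 = 0.279834
  π_II·f_II = 0.15 × 0.427719 = 0.0641578
  π_III·f_III = 0.34 × 0.400678 = 0.13623
Denominator: 0.279834 + 0.0641578 + 0.13623 = 0.480222
P(Component I | x) = 0.279834 / 0.480222 ≈ 0.5827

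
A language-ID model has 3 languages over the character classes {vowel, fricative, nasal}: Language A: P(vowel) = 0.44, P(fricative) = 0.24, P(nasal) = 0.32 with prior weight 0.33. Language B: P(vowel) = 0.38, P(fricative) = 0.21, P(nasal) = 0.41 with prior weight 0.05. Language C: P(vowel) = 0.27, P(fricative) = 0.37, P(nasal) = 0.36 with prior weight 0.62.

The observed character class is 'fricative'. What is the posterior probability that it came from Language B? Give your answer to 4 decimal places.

Apply Bayes' rule: the posterior for each component is proportional to its prior times its likelihood at x.
Evaluate each component's likelihood at the observed value:
  L_A = P(fricative | comp) = 0.24
  L_B = P(fricative | comp) = 0.21
  L_C = P(fricative | comp) = 0.37
Unnormalised posteriors:
  π_A·L_A = 0.33 × 0.24 = 0.0792
  π_B·L_B = 0.05 × 0.21 = 0.0105
  π_C·L_C = 0.62 × 0.37 = 0.2294
Denominator: 0.0792 + 0.0105 + 0.2294 = 0.3191
Responsibility of Language B: 0.0105 / 0.3191 ≈ 0.0329

0.0329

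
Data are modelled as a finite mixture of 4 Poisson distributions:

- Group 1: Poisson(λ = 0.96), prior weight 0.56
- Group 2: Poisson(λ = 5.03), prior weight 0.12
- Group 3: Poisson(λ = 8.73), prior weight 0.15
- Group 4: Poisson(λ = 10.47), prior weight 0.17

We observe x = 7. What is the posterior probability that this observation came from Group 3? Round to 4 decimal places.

The responsibility of component k is π_k f_k(x) divided by Σ_j π_j f_j(x).
Evaluate each component's likelihood at the observed value:
  L_1 = 5.70881e-05
  L_2 = 0.105692
  L_3 = 0.123959
  L_4 = 0.0776485
Prior × likelihood for each component:
  π_1·L_1 = 0.56 × 5.70881e-05 = 3.19693e-05
  π_2·L_2 = 0.12 × 0.105692 = 0.0126831
  π_3·L_3 = 0.15 × 0.123959 = 0.0185939
  π_4·L_4 = 0.17 × 0.0776485 = 0.0132002
Denominator: 3.19693e-05 + 0.0126831 + 0.0185939 + 0.0132002 = 0.0445092
P(Group 3 | the observation) = 0.0185939 / 0.0445092 ≈ 0.4178

0.4178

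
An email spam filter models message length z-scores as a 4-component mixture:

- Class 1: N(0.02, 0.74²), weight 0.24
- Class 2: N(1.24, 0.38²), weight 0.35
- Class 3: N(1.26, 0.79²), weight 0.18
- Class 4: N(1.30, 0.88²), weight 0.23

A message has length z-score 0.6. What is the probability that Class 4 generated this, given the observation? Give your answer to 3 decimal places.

0.234

Posterior ∝ prior × likelihood, so P(k | x) ∝ w_k f_k(x); normalise over all components.
Evaluate each component's likelihood at the observed value:
  L_1 = (1/(0.74·√(2π)))·exp(−(0.6−0.02)²/(2·0.74²)) = 0.539111·exp(-0.30716) = 0.396535
  L_2 = (1/(0.38·√(2π)))·exp(−(0.6−1.24)²/(2·0.38²)) = 1.049848·exp(-1.41828) = 0.254199
  L_3 = (1/(0.79·√(2π)))·exp(−(0.6−1.26)²/(2·0.79²)) = 0.504990·exp(-0.34898) = 0.356223
  L_4 = (1/(0.88·√(2π)))·exp(−(0.6−1.30)²/(2·0.88²)) = 0.453344·exp(-0.31637) = 0.330391
Weight by the priors:
  w_1·L_1 = 0.24 × 0.396535 = 0.0951683
  w_2·L_2 = 0.35 × 0.254199 = 0.0889697
  w_3·L_3 = 0.18 × 0.356223 = 0.0641201
  w_4·L_4 = 0.23 × 0.330391 = 0.0759899
Sum: 0.0951683 + 0.0889697 + 0.0641201 + 0.0759899 = 0.324248
Responsibility of Class 4: 0.0759899 / 0.324248 ≈ 0.234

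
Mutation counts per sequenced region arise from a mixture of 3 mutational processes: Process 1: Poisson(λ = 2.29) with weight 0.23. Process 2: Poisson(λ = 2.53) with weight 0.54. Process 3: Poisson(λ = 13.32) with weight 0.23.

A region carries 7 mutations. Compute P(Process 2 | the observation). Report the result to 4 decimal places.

0.4438

The responsibility of component k is π_k f_k(x) divided by Σ_j π_j f_j(x).
Evaluate each component's likelihood at the observed value:
  f_1 = e^(−2.29)·2.29^7/7! = 0.00663565
  f_2 = e^(−2.53)·2.53^7/7! = 0.0104869
  f_3 = e^(−13.32)·13.32^7/7! = 0.0242268
Prior × likelihood for each component:
  π_1·f_1 = 0.23 × 0.00663565 = 0.0015262
  π_2·f_2 = 0.54 × 0.0104869 = 0.00566294
  π_3·f_3 = 0.23 × 0.0242268 = 0.00557217
Marginal: 0.0015262 + 0.00566294 + 0.00557217 = 0.0127613
P(Process 2 | x) ≈ 0.4438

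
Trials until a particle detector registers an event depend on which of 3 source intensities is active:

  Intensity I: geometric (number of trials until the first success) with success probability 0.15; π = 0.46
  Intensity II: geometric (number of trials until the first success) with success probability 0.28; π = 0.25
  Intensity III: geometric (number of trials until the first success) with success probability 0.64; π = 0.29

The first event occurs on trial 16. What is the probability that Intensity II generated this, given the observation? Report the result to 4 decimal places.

0.0776

Apply Bayes' rule: the posterior for each component is proportional to its prior times its likelihood at x.
Component likelihoods at x = 16:
  L_I = 0.0131031
  L_II = 0.00202836
  L_III = 1.41487e-07
Weight by the priors:
  P(Z=I)·L_I = 0.46 × 0.0131031 = 0.00602744
  P(Z=II)·L_II = 0.25 × 0.00202836 = 0.000507091
  P(Z=III)·L_III = 0.29 × 1.41487e-07 = 4.10313e-08
Sum: 0.00602744 + 0.000507091 + 4.10313e-08 = 0.00653457
So the posterior for Intensity II is 0.000507091 / 0.00653457 ≈ 0.0776.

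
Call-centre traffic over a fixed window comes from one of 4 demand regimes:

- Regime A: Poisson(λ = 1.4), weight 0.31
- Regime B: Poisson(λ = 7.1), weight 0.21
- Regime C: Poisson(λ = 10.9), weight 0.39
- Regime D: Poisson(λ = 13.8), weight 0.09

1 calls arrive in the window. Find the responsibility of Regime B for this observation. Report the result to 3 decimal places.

By Bayes' theorem, P(k | x) = w_k f_k(x) / Σ_j w_j f_j(x).
Evaluate each component's likelihood at the observed value:
  p_A = e^(−1.4)·1.4^1/1! = 0.345236
  p_B = e^(−7.1)·7.1^1/1! = 0.00585824
  p_C = e^(−10.9)·10.9^1/1! = 0.000201195
  p_D = e^(−13.8)·13.8^1/1! = 1.40157e-05
Unnormalised posteriors:
  w_A·p_A = 0.31 × 0.345236 = 0.107023
  w_B·p_B = 0.21 × 0.00585824 = 0.00123023
  w_C·p_C = 0.39 × 0.000201195 = 7.8466e-05
  w_D·p_D = 0.09 × 1.40157e-05 = 1.26141e-06
Sum: 0.107023 + 0.00123023 + 7.8466e-05 + 1.26141e-06 = 0.108333
Responsibility of Regime B: 0.00123023 / 0.108333 ≈ 0.011

0.011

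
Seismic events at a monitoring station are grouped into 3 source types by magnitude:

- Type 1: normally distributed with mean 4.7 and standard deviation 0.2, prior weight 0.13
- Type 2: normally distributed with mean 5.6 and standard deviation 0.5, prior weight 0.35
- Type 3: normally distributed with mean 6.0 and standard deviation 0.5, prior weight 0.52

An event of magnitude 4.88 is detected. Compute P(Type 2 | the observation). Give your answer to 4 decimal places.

The responsibility of component k is π_k f_k(x) divided by Σ_j π_j f_j(x).
Evaluate each component's likelihood at the observed value:
  p_1 = (1/(0.2·√(2π)))·exp(−(4.88−4.7)²/(2·0.2²)) = 1.994711·exp(-0.40500) = 1.33043
  p_2 = (1/(0.5·√(2π)))·exp(−(4.88−5.6)²/(2·0.5²)) = 0.797885·exp(-1.03680) = 0.28292
  p_3 = (1/(0.5·√(2π)))·exp(−(4.88−6.0)²/(2·0.5²)) = 0.797885·exp(-2.50880) = 0.0649205
Unnormalised posteriors:
  π_1·p_1 = 0.13 × 1.33043 = 0.172955
  π_2·p_2 = 0.35 × 0.28292 = 0.099022
  π_3·p_3 = 0.52 × 0.0649205 = 0.0337587
Denominator: 0.172955 + 0.099022 + 0.0337587 = 0.305736
P(Type 2 | the observation) = 0.099022 / 0.305736 ≈ 0.3239

0.3239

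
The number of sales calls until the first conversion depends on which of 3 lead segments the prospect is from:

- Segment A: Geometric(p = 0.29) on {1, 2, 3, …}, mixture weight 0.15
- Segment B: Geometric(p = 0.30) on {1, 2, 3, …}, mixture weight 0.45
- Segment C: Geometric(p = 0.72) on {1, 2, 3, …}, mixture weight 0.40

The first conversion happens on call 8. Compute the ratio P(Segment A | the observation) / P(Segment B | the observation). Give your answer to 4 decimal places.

The posterior odds equal the prior odds times the likelihood ratio: (π_i/π_j)·(f_i(x)/f_j(x)).
Evaluate each component's likelihood at the observed value:
  f_A = 0.0263758
  f_B = 0.0247063
  f_C = 9.71491e-05
Odds = (0.15/0.45) × (0.0263758/0.0247063) = 0.333333 × 1.06758 ≈ 0.3559

0.3559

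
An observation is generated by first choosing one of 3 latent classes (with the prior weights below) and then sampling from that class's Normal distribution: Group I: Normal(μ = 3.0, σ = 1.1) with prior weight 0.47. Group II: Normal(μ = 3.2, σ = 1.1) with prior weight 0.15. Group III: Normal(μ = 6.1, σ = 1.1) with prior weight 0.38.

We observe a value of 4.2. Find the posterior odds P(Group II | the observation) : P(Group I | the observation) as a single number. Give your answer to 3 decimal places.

0.383

Since P(k|x) ∝ π_k f_k(x), the posterior odds are π_i f_i(x) / (π_j f_j(x)).
Normal densities:
  L_I = 0.20003
  L_II = 0.239915
  L_III = 0.0815952
0.0359872 / 0.0940139 ≈ 0.383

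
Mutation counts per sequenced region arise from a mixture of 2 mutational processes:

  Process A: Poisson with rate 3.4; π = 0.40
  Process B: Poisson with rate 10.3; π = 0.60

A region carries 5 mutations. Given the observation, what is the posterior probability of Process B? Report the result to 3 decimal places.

0.278

By Bayes' theorem, P(k | x) = π_k f_k(x) / Σ_j π_j f_j(x).
Evaluate each component's likelihood at the observed value:
  f_A = e^(−3.4)·3.4^5/5! = 0.126361
  f_B = e^(−10.3)·10.3^5/5! = 0.0324916
Multiply by the mixture weights:
  π_A·f_A = 0.40 × 0.126361 = 0.0505443
  π_B·f_B = 0.60 × 0.0324916 = 0.019495
Evidence: 0.0505443 + 0.019495 = 0.0700393
P(Process B | the observation) ≈ 0.278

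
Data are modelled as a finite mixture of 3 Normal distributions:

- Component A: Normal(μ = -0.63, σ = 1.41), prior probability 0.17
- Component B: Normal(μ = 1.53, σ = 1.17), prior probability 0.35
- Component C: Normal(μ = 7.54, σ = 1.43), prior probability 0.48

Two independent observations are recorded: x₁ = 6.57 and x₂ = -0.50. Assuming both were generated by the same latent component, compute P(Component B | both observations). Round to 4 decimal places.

The responsibility of component k is π_k f_k(x) divided by Σ_j π_j f_j(x).
Since both observations come from the same component, the likelihood for component k is f_k(x₁)·f_k(x₂).
  p_A = [6.15949e-07] × [0.281738] = 1.73536e-07
  p_B = [3.18635e-05] × [0.0756885] = 2.4117e-06
  p_C = [0.221646] × [3.81333e-08] = 8.4521e-09
Weight by the priors:
  π_A·p_A = 0.17 × 1.73536e-07 = 2.95011e-08
  π_B·p_B = 0.35 × 2.4117e-06 = 8.44096e-07
  π_C·p_C = 0.48 × 8.4521e-09 = 4.05701e-09
Marginal: 2.95011e-08 + 8.44096e-07 + 4.05701e-09 = 8.77654e-07
Responsibility of Component B: 8.44096e-07 / 8.77654e-07 ≈ 0.9618

0.9618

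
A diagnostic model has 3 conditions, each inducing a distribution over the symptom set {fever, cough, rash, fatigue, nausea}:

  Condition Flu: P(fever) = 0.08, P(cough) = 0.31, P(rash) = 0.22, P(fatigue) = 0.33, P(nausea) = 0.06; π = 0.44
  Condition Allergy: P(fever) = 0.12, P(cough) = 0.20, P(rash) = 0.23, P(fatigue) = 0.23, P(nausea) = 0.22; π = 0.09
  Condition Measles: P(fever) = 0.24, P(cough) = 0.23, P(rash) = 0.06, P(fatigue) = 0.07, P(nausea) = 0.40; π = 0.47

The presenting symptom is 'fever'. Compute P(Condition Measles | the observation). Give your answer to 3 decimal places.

0.710

By Bayes' theorem, P(k | x) = w_k f_k(x) / Σ_j w_j f_j(x).
Evaluate each component's likelihood at the observed value:
  p_Flu = P(fever | comp) = 0.08
  p_Allergy = P(fever | comp) = 0.12
  p_Measles = P(fever | comp) = 0.24
Prior × likelihood for each component:
  w_Flu·p_Flu = 0.44 × 0.08 = 0.0352
  w_Allergy·p_Allergy = 0.09 × 0.12 = 0.0108
  w_Measles·p_Measles = 0.47 × 0.24 = 0.1128
Denominator: 0.0352 + 0.0108 + 0.1128 = 0.1588
P(Condition Measles | x) ≈ 0.710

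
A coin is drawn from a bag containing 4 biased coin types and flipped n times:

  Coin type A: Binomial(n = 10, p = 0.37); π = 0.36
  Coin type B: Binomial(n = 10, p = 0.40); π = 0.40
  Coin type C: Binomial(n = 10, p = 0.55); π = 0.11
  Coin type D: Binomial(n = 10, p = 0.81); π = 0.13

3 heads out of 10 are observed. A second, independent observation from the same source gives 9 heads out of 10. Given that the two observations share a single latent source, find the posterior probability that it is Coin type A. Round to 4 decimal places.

0.1777

By Bayes' theorem, P(k | x) = π_k f_k(x) / Σ_j π_j f_j(x).
Since both observations come from the same component, the likelihood for component k is f_k(x₁)·f_k(x₂).
  p_A = [0.239425] × [0.000818759] = 0.000196032
  p_B = [0.214991] × [0.00157286] = 0.000338151
  p_C = [0.0746031] × [0.0207241] = 0.00154609
  p_D = [0.000570048] × [0.28518] = 0.000162566
Weight by the priors:
  π_A·p_A = 0.36 × 0.000196032 = 7.05714e-05
  π_B·p_B = 0.40 × 0.000338151 = 0.000135261
  π_C·p_C = 0.11 × 0.00154609 = 0.000170069
  π_D·p_D = 0.13 × 0.000162566 = 2.11336e-05
Sum: 7.05714e-05 + 0.000135261 + 0.000170069 + 2.11336e-05 = 0.000397035
So the posterior for Coin type A is 7.05714e-05 / 0.000397035 ≈ 0.1777.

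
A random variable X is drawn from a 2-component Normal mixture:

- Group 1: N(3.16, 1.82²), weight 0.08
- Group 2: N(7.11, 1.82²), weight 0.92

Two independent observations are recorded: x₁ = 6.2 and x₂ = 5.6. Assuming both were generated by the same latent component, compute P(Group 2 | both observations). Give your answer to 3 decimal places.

0.986

By Bayes' theorem, P(k | x) = π_k f_k(x) / Σ_j π_j f_j(x).
Since both observations come from the same component, the likelihood for component k is f_k(x₁)·f_k(x₂).
  f_1 = [(1/(1.82·√(2π)))·exp(−(6.2−3.16)²/(2·1.82²)) = 0.219199·exp(-1.39500) = 0.0543247] × [0.0892371] = 0.00484778
  f_2 = [(1/(1.82·√(2π)))·exp(−(6.2−7.11)²/(2·1.82²)) = 0.219199·exp(-0.12500) = 0.193442] × [0.155369] = 0.030055
Unnormalised posteriors:
  π_1·f_1 = 0.08 × 0.00484778 = 0.000387822
  π_2·f_2 = 0.92 × 0.030055 = 0.0276506
Denominator: 0.000387822 + 0.0276506 = 0.0280384
P(Group 2 | x₁,x₂) ≈ 0.986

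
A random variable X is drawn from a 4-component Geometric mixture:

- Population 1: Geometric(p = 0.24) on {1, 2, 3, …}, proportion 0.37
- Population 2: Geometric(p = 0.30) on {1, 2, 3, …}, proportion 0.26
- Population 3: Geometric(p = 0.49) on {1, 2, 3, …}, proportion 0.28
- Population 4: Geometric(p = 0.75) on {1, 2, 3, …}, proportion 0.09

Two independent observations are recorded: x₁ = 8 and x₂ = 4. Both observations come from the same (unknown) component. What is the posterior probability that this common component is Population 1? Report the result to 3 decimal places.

Posterior ∝ prior × likelihood, so P(k | x) ∝ P(Z=k) f_k(x); normalise over all components.
Since both observations come from the same component, the likelihood for component k is f_k(x₁)·f_k(x₂).
  f_1 = [0.0351485] × [0.105354] = 0.00370304
  f_2 = [0.0247063] × [0.1029] = 0.00254228
  f_3 = [0.00439731] × [0.064999] = 0.000285821
  f_4 = [4.57764e-05] × [0.0117188] = 5.36442e-07
Unnormalised posteriors:
  P(Z=1)·f_1 = 0.37 × 0.00370304 = 0.00137012
  P(Z=2)·f_2 = 0.26 × 0.00254228 = 0.000660992
  P(Z=3)·f_3 = 0.28 × 0.000285821 = 8.00298e-05
  P(Z=4)·f_4 = 0.09 × 5.36442e-07 = 4.82798e-08
Denominator: 0.00137012 + 0.000660992 + 8.00298e-05 + 4.82798e-08 = 0.0021112
P(Population 1 | data) = 0.00137012 / 0.0021112 ≈ 0.649

0.649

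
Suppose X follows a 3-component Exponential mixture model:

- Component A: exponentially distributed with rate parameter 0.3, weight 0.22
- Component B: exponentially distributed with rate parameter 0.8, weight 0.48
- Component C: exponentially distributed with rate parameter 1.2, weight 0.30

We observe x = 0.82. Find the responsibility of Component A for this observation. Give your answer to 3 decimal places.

Apply Bayes' rule: the posterior for each component is proportional to its prior times its likelihood at x.
Component likelihoods at x = 0.82:
  p_A = 0.234577
  p_B = 0.415138
  p_C = 0.448575
Multiply by the mixture weights:
  w_A·p_A = 0.22 × 0.234577 = 0.0516069
  w_B·p_B = 0.48 × 0.415138 = 0.199266
  w_C·p_C = 0.30 × 0.448575 = 0.134573
Sum: 0.0516069 + 0.199266 + 0.134573 = 0.385446
Responsibility of Component A: 0.0516069 / 0.385446 ≈ 0.134

0.134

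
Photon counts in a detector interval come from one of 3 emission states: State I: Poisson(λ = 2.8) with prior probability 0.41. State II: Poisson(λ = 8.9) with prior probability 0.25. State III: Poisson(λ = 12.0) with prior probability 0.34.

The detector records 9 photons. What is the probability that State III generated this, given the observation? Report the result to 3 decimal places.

0.469

The responsibility of component k is w_k f_k(x) divided by Σ_j w_j f_j(x).
Poisson probabilities:
  L_I = 0.0017727
  L_II = 0.131682
  L_III = 0.0873644
Multiply by the mixture weights:
  w_I·L_I = 0.41 × 0.0017727 = 0.000726806
  w_II·L_II = 0.25 × 0.131682 = 0.0329205
  w_III·L_III = 0.34 × 0.0873644 = 0.0297039
Sum: 0.000726806 + 0.0329205 + 0.0297039 = 0.0633512
So the posterior for State III is 0.0297039 / 0.0633512 ≈ 0.469.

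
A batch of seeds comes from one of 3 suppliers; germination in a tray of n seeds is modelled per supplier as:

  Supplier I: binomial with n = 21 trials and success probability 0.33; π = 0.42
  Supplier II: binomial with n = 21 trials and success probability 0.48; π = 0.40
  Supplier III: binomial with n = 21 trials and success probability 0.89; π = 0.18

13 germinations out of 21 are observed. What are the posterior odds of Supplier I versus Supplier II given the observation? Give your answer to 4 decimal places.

Only the two components matter; the odds are (π_i f_i(x)) / (π_j f_j(x)).
Component likelihoods at x = 13 germinations out of 21:
  f_I = 0.00454802
  f_II = 0.0781099
  f_III = 0.000958859
0.00191017 / 0.0312439 ≈ 0.0611

0.0611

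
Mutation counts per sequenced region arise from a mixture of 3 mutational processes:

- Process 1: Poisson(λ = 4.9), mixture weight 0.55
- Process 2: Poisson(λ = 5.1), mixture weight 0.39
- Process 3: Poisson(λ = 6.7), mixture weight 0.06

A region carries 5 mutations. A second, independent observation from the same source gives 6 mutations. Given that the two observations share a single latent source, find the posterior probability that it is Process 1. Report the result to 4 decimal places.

0.5461

Apply Bayes' rule: the posterior for each component is proportional to its prior times its likelihood at x.
Since both observations come from the same component, the likelihood for component k is f_k(x₁)·f_k(x₂).
  p_1 = [0.17529] × [0.143153] = 0.0250933
  p_2 = [0.175294] × [0.149] = 0.0261189
  p_3 = [0.13849] × [0.154648] = 0.0214172
Weight by the priors:
  w_1·p_1 = 0.55 × 0.0250933 = 0.0138013
  w_2·p_2 = 0.39 × 0.0261189 = 0.0101864
  w_3·p_3 = 0.06 × 0.0214172 = 0.00128503
Denominator: 0.0138013 + 0.0101864 + 0.00128503 = 0.0252727
P(Process 1 | x) ≈ 0.5461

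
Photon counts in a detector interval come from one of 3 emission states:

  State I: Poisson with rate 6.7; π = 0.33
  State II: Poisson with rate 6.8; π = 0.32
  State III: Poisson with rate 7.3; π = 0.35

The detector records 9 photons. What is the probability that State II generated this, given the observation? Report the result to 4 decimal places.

0.3073

Posterior ∝ prior × likelihood, so P(k | x) ∝ π_k f_k(x); normalise over all components.
Poisson probabilities:
  p_I = e^(−6.7)·6.7^9/9! = 0.0922863
  p_II = e^(−6.8)·6.8^9/9! = 0.0954146
  p_III = e^(−7.3)·7.3^9/9! = 0.109596
Unnormalised posteriors:
  π_I·p_I = 0.33 × 0.0922863 = 0.0304545
  π_II·p_II = 0.32 × 0.0954146 = 0.0305327
  π_III·p_III = 0.35 × 0.109596 = 0.0383584
Evidence: 0.0304545 + 0.0305327 + 0.0383584 = 0.0993456
P(State II | 9 photons) = 0.0305327 / 0.0993456 ≈ 0.3073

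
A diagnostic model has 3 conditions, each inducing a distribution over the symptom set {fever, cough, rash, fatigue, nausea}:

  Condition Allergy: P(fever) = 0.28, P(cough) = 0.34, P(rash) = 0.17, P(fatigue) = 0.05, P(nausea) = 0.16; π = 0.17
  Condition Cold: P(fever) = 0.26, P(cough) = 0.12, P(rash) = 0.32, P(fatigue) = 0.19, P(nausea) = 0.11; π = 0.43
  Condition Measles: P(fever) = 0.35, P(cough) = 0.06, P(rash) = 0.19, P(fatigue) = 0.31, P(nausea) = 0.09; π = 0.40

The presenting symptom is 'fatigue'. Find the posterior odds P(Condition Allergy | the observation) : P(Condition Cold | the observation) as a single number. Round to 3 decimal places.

0.104

Only the two components matter; the odds are (π_i f_i(x)) / (π_j f_j(x)).
Evaluate each component's likelihood at the observed value:
  f_Allergy = 0.05
  f_Cold = 0.19
  f_Measles = 0.31
Posterior odds = (π_Allergy·f_Allergy) / (π_Cold·f_Cold) = (0.17·0.05) / (0.43·0.19) = 0.0085 / 0.0817 ≈ 0.104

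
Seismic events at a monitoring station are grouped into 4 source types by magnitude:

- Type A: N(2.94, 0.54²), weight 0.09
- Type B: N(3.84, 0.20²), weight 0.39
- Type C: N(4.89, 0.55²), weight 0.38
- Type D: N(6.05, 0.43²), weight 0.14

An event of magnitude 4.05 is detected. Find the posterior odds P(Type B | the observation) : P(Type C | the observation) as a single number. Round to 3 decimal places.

5.221

Since P(k|x) ∝ π_k f_k(x), the posterior odds are π_i f_i(x) / (π_j f_j(x)).
Component likelihoods at x = 4.05:
  L_A = (1/(0.54·√(2π)))·exp(−(4.05−2.94)²/(2·0.54²)) = 0.738782·exp(-2.11265) = 0.089331
  L_B = (1/(0.20·√(2π)))·exp(−(4.05−3.84)²/(2·0.20²)) = 1.994711·exp(-0.55125) = 1.14941
  L_C = (1/(0.55·√(2π)))·exp(−(4.05−4.89)²/(2·0.55²)) = 0.725350·exp(-1.16628) = 0.225963
  L_D = (1/(0.43·√(2π)))·exp(−(4.05−6.05)²/(2·0.43²)) = 0.927773·exp(-10.81666) = 1.86135e-05
Odds = (0.39/0.38) × (1.14941/0.225963) = 1.02632 × 5.08671 ≈ 5.221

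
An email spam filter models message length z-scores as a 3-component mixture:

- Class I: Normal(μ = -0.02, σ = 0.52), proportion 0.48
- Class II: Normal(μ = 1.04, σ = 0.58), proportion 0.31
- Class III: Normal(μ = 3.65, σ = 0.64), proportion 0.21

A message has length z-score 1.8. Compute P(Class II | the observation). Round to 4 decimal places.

The responsibility of component k is π_k f_k(x) divided by Σ_j π_j f_j(x).
Normal densities:
  f_I = (1/(0.52·√(2π)))·exp(−(1.8−-0.02)²/(2·0.52²)) = 0.767197·exp(-6.12500) = 0.00167824
  f_II = (1/(0.58·√(2π)))·exp(−(1.8−1.04)²/(2·0.58²)) = 0.687832·exp(-0.85850) = 0.291501
  f_III = (1/(0.64·√(2π)))·exp(−(1.8−3.65)²/(2·0.64²)) = 0.623347·exp(-4.17786) = 0.00955675
Multiply by the mixture weights:
  π_I·f_I = 0.48 × 0.00167824 = 0.000805553
  π_II·f_II = 0.31 × 0.291501 = 0.0903652
  π_III·f_III = 0.21 × 0.00955675 = 0.00200692
Evidence: 0.000805553 + 0.0903652 + 0.00200692 = 0.0931777
P(Class II | the observation) ≈ 0.9698

0.9698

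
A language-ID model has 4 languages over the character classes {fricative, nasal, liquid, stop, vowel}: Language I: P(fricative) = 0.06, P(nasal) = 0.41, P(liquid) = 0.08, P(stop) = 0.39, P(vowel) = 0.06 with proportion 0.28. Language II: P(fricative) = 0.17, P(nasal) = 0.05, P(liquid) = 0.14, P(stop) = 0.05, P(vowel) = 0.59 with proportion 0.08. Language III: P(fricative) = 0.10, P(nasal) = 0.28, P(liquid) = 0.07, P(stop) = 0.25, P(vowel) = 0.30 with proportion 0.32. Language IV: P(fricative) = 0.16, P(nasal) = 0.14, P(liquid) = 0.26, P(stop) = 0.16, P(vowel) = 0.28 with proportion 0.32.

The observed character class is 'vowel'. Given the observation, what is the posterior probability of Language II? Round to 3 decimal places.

P(component k | x) = π_k·f_k(x) / marginal(x), where marginal(x) = Σ_j π_j·f_j(x).
Categorical probabilities:
  p_I = P(vowel | comp) = 0.06
  p_II = P(vowel | comp) = 0.59
  p_III = P(vowel | comp) = 0.30
  p_IV = P(vowel | comp) = 0.28
Unnormalised posteriors:
  π_I·p_I = 0.28 × 0.06 = 0.0168
  π_II·p_II = 0.08 × 0.59 = 0.0472
  π_III·p_III = 0.32 × 0.3 = 0.096
  π_IV·p_IV = 0.32 × 0.28 = 0.0896
Normaliser: 0.0168 + 0.0472 + 0.096 + 0.0896 = 0.2496
So the posterior for Language II is 0.0472 / 0.2496 ≈ 0.189.

0.189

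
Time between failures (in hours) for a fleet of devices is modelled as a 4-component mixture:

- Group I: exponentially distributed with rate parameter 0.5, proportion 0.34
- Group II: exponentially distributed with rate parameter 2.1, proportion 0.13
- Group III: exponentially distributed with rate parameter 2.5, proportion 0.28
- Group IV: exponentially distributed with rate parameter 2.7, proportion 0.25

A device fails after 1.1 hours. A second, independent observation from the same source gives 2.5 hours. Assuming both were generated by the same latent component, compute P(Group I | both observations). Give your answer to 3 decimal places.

0.957

P(component k | x) = P(Z=k)·f_k(x) / marginal(x), where marginal(x) = Σ_j P(Z=j)·f_j(x).
Since both observations come from the same component, the likelihood for component k is f_k(x₁)·f_k(x₂).
  f_I = [0.288475] × [0.143252] = 0.0413247
  f_II = [0.208449] × [0.0110198] = 0.00229706
  f_III = [0.15982] × [0.00482614] = 0.000771311
  f_IV = [0.138519] × [0.00316137] = 0.00043791
Unnormalised posteriors:
  P(Z=I)·f_I = 0.34 × 0.0413247 = 0.0140504
  P(Z=II)·f_II = 0.13 × 0.00229706 = 0.000298618
  P(Z=III)·f_III = 0.28 × 0.000771311 = 0.000215967
  P(Z=IV)·f_IV = 0.25 × 0.00043791 = 0.000109478
Normaliser: 0.0140504 + 0.000298618 + 0.000215967 + 0.000109478 = 0.0146745
So the posterior for Group I is 0.0140504 / 0.0146745 ≈ 0.957.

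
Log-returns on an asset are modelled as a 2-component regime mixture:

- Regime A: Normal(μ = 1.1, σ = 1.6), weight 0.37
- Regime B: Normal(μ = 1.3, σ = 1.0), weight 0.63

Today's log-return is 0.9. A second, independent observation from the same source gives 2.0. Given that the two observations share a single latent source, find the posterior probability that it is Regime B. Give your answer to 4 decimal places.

Posterior ∝ prior × likelihood, so P(k | x) ∝ π_k f_k(x); normalise over all components.
Since both observations come from the same component, the likelihood for component k is f_k(x₁)·f_k(x₂).
  f_A = [(1/(1.6·√(2π)))·exp(−(0.9−1.1)²/(2·1.6²)) = 0.249339·exp(-0.00781) = 0.247399] × [0.212855] = 0.05266
  f_B = [(1/(1.0·√(2π)))·exp(−(0.9−1.3)²/(2·1.0²)) = 0.398942·exp(-0.08000) = 0.36827] × [0.312254] = 0.114994
Unnormalised posteriors:
  π_A·f_A = 0.37 × 0.05266 = 0.0194842
  π_B·f_B = 0.63 × 0.114994 = 0.0724461
Denominator: 0.0194842 + 0.0724461 = 0.0919303
Responsibility of Regime B: 0.0724461 / 0.0919303 ≈ 0.7881

0.7881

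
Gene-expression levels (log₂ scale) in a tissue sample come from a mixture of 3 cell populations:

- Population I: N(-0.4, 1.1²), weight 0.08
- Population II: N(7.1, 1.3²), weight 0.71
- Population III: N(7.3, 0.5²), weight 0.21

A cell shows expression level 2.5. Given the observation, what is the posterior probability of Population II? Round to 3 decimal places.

0.317

Posterior ∝ prior × likelihood, so P(k | x) ∝ π_k f_k(x); normalise over all components.
Evaluate each component's likelihood at the observed value:
  f_I = 0.0112268
  f_II = 0.000586312
  f_III = 7.75622e-21
Multiply by the mixture weights:
  π_I·f_I = 0.08 × 0.0112268 = 0.000898141
  π_II·f_II = 0.71 × 0.000586312 = 0.000416282
  π_III·f_III = 0.21 × 7.75622e-21 = 1.62881e-21
Evidence: 0.000898141 + 0.000416282 + 1.62881e-21 = 0.00131442
Responsibility of Population II: 0.000416282 / 0.00131442 ≈ 0.317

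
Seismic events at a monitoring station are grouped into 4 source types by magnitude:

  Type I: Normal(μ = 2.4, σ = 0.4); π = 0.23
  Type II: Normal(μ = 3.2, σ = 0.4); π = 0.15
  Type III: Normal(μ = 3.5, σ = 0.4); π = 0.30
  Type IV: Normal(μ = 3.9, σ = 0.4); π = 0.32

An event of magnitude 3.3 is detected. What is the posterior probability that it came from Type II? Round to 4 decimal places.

0.2731

Apply Bayes' rule: the posterior for each component is proportional to its prior times its likelihood at x.
Component likelihoods at x = 3.3:
  f_I = 0.0793491
  f_II = 0.96667
  f_III = 0.880163
  f_IV = 0.323794
Multiply by the mixture weights:
  w_I·f_I = 0.23 × 0.0793491 = 0.0182503
  w_II·f_II = 0.15 × 0.96667 = 0.145001
  w_III·f_III = 0.30 × 0.880163 = 0.264049
  w_IV·f_IV = 0.32 × 0.323794 = 0.103614
Normaliser: 0.0182503 + 0.145001 + 0.264049 + 0.103614 = 0.530914
P(Type II | data) ≈ 0.2731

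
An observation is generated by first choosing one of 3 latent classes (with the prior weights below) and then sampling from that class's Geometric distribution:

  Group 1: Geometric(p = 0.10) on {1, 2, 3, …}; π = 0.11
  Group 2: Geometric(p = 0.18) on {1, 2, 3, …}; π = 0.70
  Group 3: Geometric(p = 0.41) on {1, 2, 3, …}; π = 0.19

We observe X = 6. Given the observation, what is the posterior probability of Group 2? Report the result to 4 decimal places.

Apply Bayes' rule: the posterior for each component is proportional to its prior times its likelihood at x.
Component likelihoods at x = 6:
  p_1 = 0.10·(1−0.10)^5 = 0.10·0.59049 = 0.059049
  p_2 = 0.18·(1−0.18)^5 = 0.18·0.37074 = 0.0667332
  p_3 = 0.41·(1−0.41)^5 = 0.41·0.0714924 = 0.0293119
Weight by the priors:
  w_1·p_1 = 0.11 × 0.059049 = 0.00649539
  w_2·p_2 = 0.70 × 0.0667332 = 0.0467132
  w_3·p_3 = 0.19 × 0.0293119 = 0.00556926
Marginal: 0.00649539 + 0.0467132 + 0.00556926 = 0.0587779
So the posterior for Group 2 is 0.0467132 / 0.0587779 ≈ 0.7947.

0.7947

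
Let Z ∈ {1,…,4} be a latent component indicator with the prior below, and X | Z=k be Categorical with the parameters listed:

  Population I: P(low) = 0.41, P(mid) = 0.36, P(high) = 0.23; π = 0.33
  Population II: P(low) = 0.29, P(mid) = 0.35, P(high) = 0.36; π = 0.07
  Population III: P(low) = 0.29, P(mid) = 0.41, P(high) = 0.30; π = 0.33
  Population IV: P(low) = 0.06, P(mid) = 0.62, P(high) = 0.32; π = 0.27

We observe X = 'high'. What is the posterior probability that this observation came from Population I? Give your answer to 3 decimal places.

P(component k | x) = π_k·f_k(x) / marginal(x), where marginal(x) = Σ_j π_j·f_j(x).
Categorical probabilities:
  L_I = 0.23
  L_II = 0.36
  L_III = 0.3
  L_IV = 0.32
Multiply by the mixture weights:
  π_I·L_I = 0.33 × 0.23 = 0.0759
  π_II·L_II = 0.07 × 0.36 = 0.0252
  π_III·L_III = 0.33 × 0.3 = 0.099
  π_IV·L_IV = 0.27 × 0.32 = 0.0864
Marginal: 0.0759 + 0.0252 + 0.099 + 0.0864 = 0.2865
P(Population I | x) ≈ 0.265

0.265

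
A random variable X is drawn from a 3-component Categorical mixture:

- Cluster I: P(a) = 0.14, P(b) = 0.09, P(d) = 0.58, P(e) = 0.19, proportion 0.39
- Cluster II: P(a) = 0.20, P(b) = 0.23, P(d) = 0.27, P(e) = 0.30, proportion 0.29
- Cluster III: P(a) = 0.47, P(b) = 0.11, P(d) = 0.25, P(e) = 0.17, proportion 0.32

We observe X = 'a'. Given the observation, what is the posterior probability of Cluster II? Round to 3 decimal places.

Posterior ∝ prior × likelihood, so P(k | x) ∝ P(Z=k) f_k(x); normalise over all components.
Component likelihoods at x = 'a':
  p_I = P(a | comp) = 0.14
  p_II = P(a | comp) = 0.20
  p_III = P(a | comp) = 0.47
Prior × likelihood for each component:
  P(Z=I)·p_I = 0.39 × 0.14 = 0.0546
  P(Z=II)·p_II = 0.29 × 0.2 = 0.058
  P(Z=III)·p_III = 0.32 × 0.47 = 0.1504
Sum: 0.0546 + 0.058 + 0.1504 = 0.263
P(Cluster II | 'a') ≈ 0.221

0.221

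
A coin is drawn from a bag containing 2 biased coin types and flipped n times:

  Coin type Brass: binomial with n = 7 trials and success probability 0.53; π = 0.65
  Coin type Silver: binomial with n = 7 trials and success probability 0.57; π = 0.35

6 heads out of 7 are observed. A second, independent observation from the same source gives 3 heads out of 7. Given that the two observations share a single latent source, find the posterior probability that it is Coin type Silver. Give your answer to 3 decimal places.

Posterior ∝ prior × likelihood, so P(k | x) ∝ P(Z=k) f_k(x); normalise over all components.
Since both observations come from the same component, the likelihood for component k is f_k(x₁)·f_k(x₂).
  p_Brass = [0.0729207] × [0.254265] = 0.0185412
  p_Silver = [0.103232] × [0.221598] = 0.0228761
Unnormalised posteriors:
  P(Z=Brass)·p_Brass = 0.65 × 0.0185412 = 0.0120518
  P(Z=Silver)·p_Silver = 0.35 × 0.0228761 = 0.00800664
Sum: 0.0120518 + 0.00800664 = 0.0200584
P(Coin type Silver | x₁, x₂) = 0.00800664 / 0.0200584 ≈ 0.399

0.399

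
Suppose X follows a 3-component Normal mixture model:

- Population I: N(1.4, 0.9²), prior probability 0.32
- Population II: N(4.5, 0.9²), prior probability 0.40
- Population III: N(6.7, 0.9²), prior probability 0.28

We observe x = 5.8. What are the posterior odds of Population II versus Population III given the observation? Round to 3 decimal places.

Since P(k|x) ∝ π_k f_k(x), the posterior odds are π_i f_i(x) / (π_j f_j(x)).
Component likelihoods at x = 5.8:
  L_I = (1/(0.9·√(2π)))·exp(−(5.8−1.4)²/(2·0.9²)) = 0.443269·exp(-11.95062) = 2.86141e-06
  L_II = (1/(0.9·√(2π)))·exp(−(5.8−4.5)²/(2·0.9²)) = 0.443269·exp(-1.04321) = 0.156173
  L_III = (1/(0.9·√(2π)))·exp(−(5.8−6.7)²/(2·0.9²)) = 0.443269·exp(-0.50000) = 0.268856
Odds = (0.40/0.28) × (0.156173/0.268856) = 1.42857 × 0.580881 ≈ 0.830

0.830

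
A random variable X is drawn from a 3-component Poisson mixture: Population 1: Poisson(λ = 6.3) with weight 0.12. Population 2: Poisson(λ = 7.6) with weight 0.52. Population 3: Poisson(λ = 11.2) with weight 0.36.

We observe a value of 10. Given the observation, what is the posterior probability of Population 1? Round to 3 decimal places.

0.063

Apply Bayes' rule: the posterior for each component is proportional to its prior times its likelihood at x.
Component likelihoods at x = 10:
  f_1 = 0.0498411
  f_2 = 0.0886614
  f_3 = 0.117036
Multiply by the mixture weights:
  w_1·f_1 = 0.12 × 0.0498411 = 0.00598093
  w_2·f_2 = 0.52 × 0.0886614 = 0.046104
  w_3·f_3 = 0.36 × 0.117036 = 0.0421329
Normaliser: 0.00598093 + 0.046104 + 0.0421329 = 0.0942178
So the posterior for Population 1 is 0.00598093 / 0.0942178 ≈ 0.063.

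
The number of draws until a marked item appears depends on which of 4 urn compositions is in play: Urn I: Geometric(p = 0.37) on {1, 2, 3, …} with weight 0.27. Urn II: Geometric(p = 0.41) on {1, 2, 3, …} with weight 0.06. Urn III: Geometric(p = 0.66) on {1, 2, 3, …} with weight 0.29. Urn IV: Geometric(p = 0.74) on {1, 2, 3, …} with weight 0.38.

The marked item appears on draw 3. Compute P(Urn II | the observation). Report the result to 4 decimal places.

By Bayes' theorem, P(k | x) = w_k f_k(x) / Σ_j w_j f_j(x).
Geometric probabilities:
  f_I = 0.146853
  f_II = 0.142721
  f_III = 0.076296
  f_IV = 0.050024
Weight by the priors:
  w_I·f_I = 0.27 × 0.146853 = 0.0396503
  w_II·f_II = 0.06 × 0.142721 = 0.00856326
  w_III·f_III = 0.29 × 0.076296 = 0.0221258
  w_IV·f_IV = 0.38 × 0.050024 = 0.0190091
Evidence: 0.0396503 + 0.00856326 + 0.0221258 + 0.0190091 = 0.0893485
P(Urn II | the observation) = 0.00856326 / 0.0893485 ≈ 0.0958

0.0958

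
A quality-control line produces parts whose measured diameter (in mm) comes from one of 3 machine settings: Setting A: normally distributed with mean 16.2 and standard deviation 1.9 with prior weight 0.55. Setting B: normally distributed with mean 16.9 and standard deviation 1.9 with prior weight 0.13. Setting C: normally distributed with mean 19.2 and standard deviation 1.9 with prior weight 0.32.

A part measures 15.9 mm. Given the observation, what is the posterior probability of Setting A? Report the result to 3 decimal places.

0.747

P(component k | x) = π_k·f_k(x) / marginal(x), where marginal(x) = Σ_j π_j·f_j(x).
Evaluate each component's likelihood at the observed value:
  L_A = (1/(1.9·√(2π)))·exp(−(15.9−16.2)²/(2·1.9²)) = 0.209970·exp(-0.01247) = 0.207369
  L_B = (1/(1.9·√(2π)))·exp(−(15.9−16.9)²/(2·1.9²)) = 0.209970·exp(-0.13850) = 0.182812
  L_C = (1/(1.9·√(2π)))·exp(−(15.9−19.2)²/(2·1.9²)) = 0.209970·exp(-1.50831) = 0.0464628
Prior × likelihood for each component:
  π_A·L_A = 0.55 × 0.207369 = 0.114053
  π_B·L_B = 0.13 × 0.182812 = 0.0237656
  π_C·L_C = 0.32 × 0.0464628 = 0.0148681
Evidence: 0.114053 + 0.0237656 + 0.0148681 = 0.152686
So the posterior for Setting A is 0.114053 / 0.152686 ≈ 0.747.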